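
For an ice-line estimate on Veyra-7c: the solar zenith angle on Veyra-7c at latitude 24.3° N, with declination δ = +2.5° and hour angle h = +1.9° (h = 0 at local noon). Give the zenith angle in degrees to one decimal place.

cos θ_z = sin ϕ sin δ + cos ϕ cos δ cos h = 0.017950 + 0.910035 = 0.927985.
θ_z = arccos(0.927985) = 21.9°.

θ_z = 21.9°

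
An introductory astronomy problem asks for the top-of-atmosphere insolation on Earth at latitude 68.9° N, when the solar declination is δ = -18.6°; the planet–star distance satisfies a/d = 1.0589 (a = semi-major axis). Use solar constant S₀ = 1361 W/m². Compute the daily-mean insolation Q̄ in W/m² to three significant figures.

cos H₀ = −tan(+68.9°) tan(-18.600°) = 0.8722, H₀ = 0.5112 rad.
Bracket: H₀ sin φ sin δ + cos φ cos δ sin H₀ = 0.5112×0.93295×-0.31896 + 0.36000×0.94777×0.48923 = -0.152120 + 0.166924 = 0.014804.
Inverse-square distance factor (a/d)² = 1.0589² = 1.121269.
Q̄ = (S₀/π) × 1.121269 × [bracket] = (1361/π) × 1.121269 × 0.014804 = 7.191 W/m².

Q̄ ≈ 7.19 W/m²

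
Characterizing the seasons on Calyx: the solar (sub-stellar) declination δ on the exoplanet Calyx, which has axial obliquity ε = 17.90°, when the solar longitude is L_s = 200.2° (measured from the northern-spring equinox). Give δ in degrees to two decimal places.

δ = -6.09°

sin δ = sin ε · sin L_s = sin 17.90° × sin 200.2° = -0.106130.
δ = arcsin(-0.106130) = -6.09°.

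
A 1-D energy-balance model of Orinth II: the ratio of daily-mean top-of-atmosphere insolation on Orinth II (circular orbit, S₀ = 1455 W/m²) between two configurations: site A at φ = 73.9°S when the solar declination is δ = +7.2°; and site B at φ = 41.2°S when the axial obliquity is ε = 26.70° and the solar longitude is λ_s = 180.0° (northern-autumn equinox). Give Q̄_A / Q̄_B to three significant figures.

Q̄_A / Q̄_B ≈ 0.150

— Configuration A (φ=-73.9°):
cos H₀ = −tan(-73.9°) tan(+7.200°) = 0.4377, H₀ = 1.1178 rad.
Bracket: H₀ sin φ sin δ + cos φ cos δ sin H₀ = 1.1178×-0.96078×0.12533 + 0.27731×0.99211×0.89913 = -0.134599 + 0.247370 = 0.112771.
Q̄ = (S₀/π) × [bracket] = (1455/π) × 0.112771 = 52.229 W/m².
— Configuration B (φ=-41.2°):
Solar declination: sin δ = sin ε · sin λ_s = sin 26.70° × sin 180.0° = 0.00000, so δ = +0.000°.
cos H₀ = −tan(-41.2°) tan(+0.000°) = 0.0000, H₀ = 1.5708 rad.
Bracket: H₀ sin φ sin δ + cos φ cos δ sin H₀ = 1.5708×-0.65869×0.00000 + 0.75241×1.00000×1.00000 = -0.000000 + 0.752410 = 0.752410.
Q̄ = (S₀/π) × [bracket] = (1455/π) × 0.752410 = 348.47 W/m².
Ratio Q̄_A / Q̄_B = 52.229 / 348.47 = 0.1499.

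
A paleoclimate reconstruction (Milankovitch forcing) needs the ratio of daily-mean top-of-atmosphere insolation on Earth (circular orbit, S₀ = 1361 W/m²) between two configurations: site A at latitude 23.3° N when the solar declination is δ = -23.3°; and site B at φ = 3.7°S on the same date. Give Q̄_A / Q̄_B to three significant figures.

— Configuration A (φ=+23.3°):
cos H₀ = −tan(+23.3°) tan(-23.300°) = 0.1855, H₀ = 1.3842 rad.
Bracket: H₀ sin φ sin δ + cos φ cos δ sin H₀ = 1.3842×0.39555×-0.39555 + 0.91845×0.91845×0.98265 = -0.216572 + 0.828915 = 0.612343.
Q̄ = (S₀/π) × [bracket] = (1361/π) × 0.612343 = 265.28 W/m².
— Configuration B (φ=-3.7°):
cos H₀ = −tan(-3.7°) tan(-23.300°) = -0.0279, H₀ = 1.5986 rad.
Bracket: H₀ sin φ sin δ + cos φ cos δ sin H₀ = 1.5986×-0.06453×-0.39555 + 0.99792×0.91845×0.99961 = 0.040804 + 0.916182 = 0.956986.
Q̄ = (S₀/π) × [bracket] = (1361/π) × 0.956986 = 414.59 W/m².
Ratio Q̄_A / Q̄_B = 265.28 / 414.59 = 0.6399.

Q̄_A / Q̄_B ≈ 0.640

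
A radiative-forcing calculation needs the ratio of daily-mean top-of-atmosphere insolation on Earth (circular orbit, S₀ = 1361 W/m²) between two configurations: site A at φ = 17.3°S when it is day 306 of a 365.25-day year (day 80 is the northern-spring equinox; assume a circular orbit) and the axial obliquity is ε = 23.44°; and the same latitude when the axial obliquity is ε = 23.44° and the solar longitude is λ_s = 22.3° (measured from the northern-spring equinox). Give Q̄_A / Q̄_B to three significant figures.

Q̄_A / Q̄_B ≈ 1.20

— Configuration A (φ=-17.3°):
Solar longitude: λ_s = 360° × (306 − 80)/365.25 = 222.752°.
sin δ = sin 23.44° × sin 222.752° = -0.27003, so δ = -15.666°.
cos H₀ = −tan(-17.3°) tan(-15.666°) = -0.0873, H₀ = 1.6583 rad.
Bracket: H₀ sin φ sin δ + cos φ cos δ sin H₀ = 1.6583×-0.29737×-0.27003 + 0.95476×0.96285×0.99618 = 0.133160 + 0.915779 = 1.048939.
Q̄ = (S₀/π) × [bracket] = (1361/π) × 1.048939 = 454.42 W/m².
— Configuration B (φ=-17.3°):
Solar declination: sin δ = sin ε · sin λ_s = sin 23.44° × sin 22.3° = 0.15094, so δ = +8.682°.
cos H₀ = −tan(-17.3°) tan(+8.682°) = 0.0476, H₀ = 1.5232 rad.
Bracket: H₀ sin φ sin δ + cos φ cos δ sin H₀ = 1.5232×-0.29737×0.15094 + 0.95476×0.98854×0.99887 = -0.068369 + 0.942752 = 0.874383.
Q̄ = (S₀/π) × [bracket] = (1361/π) × 0.874383 = 378.80 W/m².
Ratio Q̄_A / Q̄_B = 454.42 / 378.80 = 1.200.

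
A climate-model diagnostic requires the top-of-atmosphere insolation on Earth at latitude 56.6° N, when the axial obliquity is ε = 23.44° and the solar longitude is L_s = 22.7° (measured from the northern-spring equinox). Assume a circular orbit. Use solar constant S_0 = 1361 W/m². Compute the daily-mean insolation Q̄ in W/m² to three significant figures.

Q̄ ≈ 329 W/m²

Solar declination: sin δ = sin ε · sin L_s = sin 23.44° × sin 22.7° = 0.15351, so δ = +8.830°.
cos h₀ = −tan(+56.6°) tan(+8.830°) = -0.2356, h₀ = 1.8086 rad.
Bracket: h₀ sin ϕ sin δ + cos ϕ cos δ sin h₀ = 1.8086×0.83485×0.15351 + 0.55048×0.98815×0.97185 = 0.231786 + 0.528644 = 0.760430.
Q̄ = (S_0/π) × [bracket] = (1361/π) × 0.760430 = 329.4 W/m².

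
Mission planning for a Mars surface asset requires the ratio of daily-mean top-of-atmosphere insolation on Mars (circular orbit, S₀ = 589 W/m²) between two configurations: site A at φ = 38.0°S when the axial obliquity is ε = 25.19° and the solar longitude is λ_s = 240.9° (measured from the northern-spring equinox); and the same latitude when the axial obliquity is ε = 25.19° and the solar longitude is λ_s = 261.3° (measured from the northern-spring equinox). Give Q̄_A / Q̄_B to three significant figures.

Q̄_A / Q̄_B ≈ 0.964

— Configuration A (φ=-38.0°):
Solar declination: sin δ = sin ε · sin λ_s = sin 25.19° × sin 240.9° = -0.37190, so δ = -21.833°.
cos H₀ = −tan(-38.0°) tan(-21.833°) = -0.3130, H₀ = 1.8892 rad.
Bracket: H₀ sin φ sin δ + cos φ cos δ sin H₀ = 1.8892×-0.61566×-0.37190 + 0.78801×0.92827×0.94975 = 0.432559 + 0.694729 = 1.127288.
Q̄ = (S₀/π) × [bracket] = (589/π) × 1.127288 = 211.35 W/m².
— Configuration B (φ=-38.0°):
Solar declination: sin δ = sin ε · sin λ_s = sin 25.19° × sin 261.3° = -0.42072, so δ = -24.880°.
cos H₀ = −tan(-38.0°) tan(-24.880°) = -0.3623, H₀ = 1.9416 rad.
Bracket: H₀ sin φ sin δ + cos φ cos δ sin H₀ = 1.9416×-0.61566×-0.42072 + 0.78801×0.90719×0.93205 = 0.502914 + 0.666299 = 1.169213.
Q̄ = (S₀/π) × [bracket] = (589/π) × 1.169213 = 219.21 W/m².
Ratio Q̄_A / Q̄_B = 211.35 / 219.21 = 0.9641.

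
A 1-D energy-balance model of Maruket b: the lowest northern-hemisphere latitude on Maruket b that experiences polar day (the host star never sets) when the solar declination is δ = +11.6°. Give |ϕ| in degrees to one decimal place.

|ϕ| = 78.4°

Polar day requires cos h₀ = −tan ϕ tan δ ≤ −1, i.e. tan ϕ tan δ ≥ 1.
The boundary is |tan ϕ| · |tan δ| = 1, so |ϕ| = 90° − |δ| = 90° − 11.6° = 78.4° in the northern hemisphere.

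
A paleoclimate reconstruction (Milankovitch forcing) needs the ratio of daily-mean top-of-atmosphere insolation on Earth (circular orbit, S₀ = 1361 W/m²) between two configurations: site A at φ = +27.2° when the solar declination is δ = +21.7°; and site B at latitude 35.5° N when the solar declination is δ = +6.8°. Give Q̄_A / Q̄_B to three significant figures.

— Configuration A (φ=+27.2°):
cos H₀ = −tan(+27.2°) tan(+21.700°) = -0.2045, H₀ = 1.7768 rad.
Bracket: H₀ sin φ sin δ + cos φ cos δ sin H₀ = 1.7768×0.45710×0.36975 + 0.88942×0.92913×0.97886 = 0.300302 + 0.808917 = 1.109219.
Q̄ = (S₀/π) × [bracket] = (1361/π) × 1.109219 = 480.54 W/m².
— Configuration B (φ=+35.5°):
cos H₀ = −tan(+35.5°) tan(+6.800°) = -0.0851, H₀ = 1.6560 rad.
Bracket: H₀ sin φ sin δ + cos φ cos δ sin H₀ = 1.6560×0.58070×0.11840 + 0.81412×0.99297×0.99638 = 0.113858 + 0.805470 = 0.919328.
Q̄ = (S₀/π) × [bracket] = (1361/π) × 0.919328 = 398.27 W/m².
Ratio Q̄_A / Q̄_B = 480.54 / 398.27 = 1.207.

Q̄_A / Q̄_B ≈ 1.21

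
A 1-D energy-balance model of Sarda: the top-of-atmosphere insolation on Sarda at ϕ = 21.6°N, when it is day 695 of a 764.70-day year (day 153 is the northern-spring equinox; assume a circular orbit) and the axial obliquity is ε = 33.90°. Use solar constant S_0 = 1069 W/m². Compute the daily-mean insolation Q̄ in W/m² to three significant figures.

Solar longitude: L_s = 360° × (695 − 153)/764.70 = 255.159°.
sin δ = sin 33.90° × sin 255.159° = -0.53914, so δ = -32.625°.
cos h₀ = −tan(+21.6°) tan(-32.625°) = 0.2535, h₀ = 1.3146 rad.
Bracket: h₀ sin ϕ sin δ + cos ϕ cos δ sin h₀ = 1.3146×0.36812×-0.53914 + 0.92978×0.84222×0.96735 = -0.260906 + 0.757512 = 0.496606.
Q̄ = (S_0/π) × [bracket] = (1069/π) × 0.496606 = 169.0 W/m².

Q̄ ≈ 169 W/m²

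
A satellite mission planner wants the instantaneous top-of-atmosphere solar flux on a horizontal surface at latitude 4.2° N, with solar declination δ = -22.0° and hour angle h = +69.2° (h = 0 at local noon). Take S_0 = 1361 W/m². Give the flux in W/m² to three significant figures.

410 W/m²

cos θ_z = sin ϕ sin δ + cos ϕ cos δ cos h = -0.027436 + 0.328365 = 0.300929.
Flux = S_0 · cos θ_z = 1361 × 0.300929 = 409.6 W/m².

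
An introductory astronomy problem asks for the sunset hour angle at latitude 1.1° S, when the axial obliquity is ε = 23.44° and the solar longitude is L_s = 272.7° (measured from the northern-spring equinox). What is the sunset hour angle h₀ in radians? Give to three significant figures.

h₀ = 1.58 rad

Solar declination: sin δ = sin ε · sin L_s = sin 23.44° × sin 272.7° = -0.39735, so δ = -23.412°.
cos h₀ = −tan ϕ · tan δ = −tan(-1.1°) × tan(-23.412°) = -0.0083, so h₀ = 1.5791 rad = 90.48°.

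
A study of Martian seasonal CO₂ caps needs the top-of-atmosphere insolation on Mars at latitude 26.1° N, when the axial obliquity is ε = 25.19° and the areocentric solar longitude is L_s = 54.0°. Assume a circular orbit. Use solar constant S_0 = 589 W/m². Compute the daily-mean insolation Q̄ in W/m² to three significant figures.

Q̄ ≈ 205 W/m²

sin δ = sin 25.19° × sin 54.0° = 0.34433, so δ = +20.141°.
cos h₀ = −tan(+26.1°) tan(+20.141°) = -0.1797, h₀ = 1.7515 rad.
Bracket: h₀ sin ϕ sin δ + cos ϕ cos δ sin h₀ = 1.7515×0.43994×0.34433 + 0.89803×0.93885×0.98373 = 0.265325 + 0.829398 = 1.094723.
Q̄ = (S_0/π) × [bracket] = (589/π) × 1.094723 = 205.2 W/m².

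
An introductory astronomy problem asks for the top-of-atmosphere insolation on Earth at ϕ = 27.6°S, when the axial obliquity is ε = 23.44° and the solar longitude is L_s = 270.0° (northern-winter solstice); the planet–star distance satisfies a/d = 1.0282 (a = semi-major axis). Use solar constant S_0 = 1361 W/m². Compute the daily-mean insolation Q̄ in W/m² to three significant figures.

Solar declination: sin δ = sin ε · sin L_s = sin 23.44° × sin 270.0° = -0.39779, so δ = -23.440°.
cos h₀ = −tan(-27.6°) tan(-23.440°) = -0.2267, h₀ = 1.7994 rad.
Bracket: h₀ sin ϕ sin δ + cos ϕ cos δ sin h₀ = 1.7994×-0.46330×-0.39779 + 0.88620×0.91748×0.97397 = 0.331622 + 0.791907 = 1.123529.
Inverse-square distance factor (a/d)² = 1.0282² = 1.057195.
Q̄ = (S_0/π) × 1.057195 × [bracket] = (1361/π) × 1.057195 × 1.123529 = 514.6 W/m².

Q̄ ≈ 515 W/m²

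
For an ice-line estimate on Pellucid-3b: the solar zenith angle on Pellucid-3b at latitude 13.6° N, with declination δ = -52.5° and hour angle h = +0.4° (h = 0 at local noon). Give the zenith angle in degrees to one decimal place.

cos θ_z = sin φ sin δ + cos φ cos δ cos h = -0.186551 + 0.591678 = 0.405127.
θ_z = arccos(0.405127) = 66.1°.

θ_z = 66.1°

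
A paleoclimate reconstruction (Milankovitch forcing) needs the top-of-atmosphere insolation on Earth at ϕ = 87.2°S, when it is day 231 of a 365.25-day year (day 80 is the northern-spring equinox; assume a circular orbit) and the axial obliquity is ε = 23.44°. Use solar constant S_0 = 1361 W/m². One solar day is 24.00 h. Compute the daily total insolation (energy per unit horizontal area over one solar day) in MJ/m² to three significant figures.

Solar longitude: L_s = 360° × (231 − 80)/365.25 = 148.830°.
sin δ = sin 23.44° × sin 148.830° = 0.20589, so δ = +11.882°.
cos h₀ = −tan(-87.2°) tan(+11.882°) = 4.3019 ≥ 1 ⇒ polar night, h₀ = 0 and Q̄ = 0.
Daily total = Q̄ × 24.00 h × 3600 s/h = 0.00 MJ/m².

0.00 MJ/m²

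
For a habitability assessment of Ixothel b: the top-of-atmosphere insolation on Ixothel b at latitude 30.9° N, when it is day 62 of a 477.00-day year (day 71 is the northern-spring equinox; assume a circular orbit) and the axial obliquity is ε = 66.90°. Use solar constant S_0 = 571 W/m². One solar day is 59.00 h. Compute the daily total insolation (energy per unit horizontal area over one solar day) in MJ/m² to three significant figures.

29.6 MJ/m²

Solar longitude: L_s = 360° × (62 − 71)/477.00 = -6.792°, i.e. -6.792° + 360° = 353.208°.
sin δ = sin 66.90° × sin 353.208° = -0.10879, so δ = -6.246°.
cos h₀ = −tan(+30.9°) tan(-6.246°) = 0.0655, h₀ = 1.5053 rad.
Bracket: h₀ sin ϕ sin δ + cos ϕ cos δ sin h₀ = 1.5053×0.51354×-0.10879 + 0.85806×0.99406×0.99785 = -0.084098 + 0.851129 = 0.767031.
Q̄ = (S_0/π) × [bracket] = (571/π) × 0.767031 = 139.41 W/m².
Daily total = Q̄ × 59.00 h × 3600 s/h = 139.41 × 59.00 × 3600 / 10⁶ = 29.61 MJ/m².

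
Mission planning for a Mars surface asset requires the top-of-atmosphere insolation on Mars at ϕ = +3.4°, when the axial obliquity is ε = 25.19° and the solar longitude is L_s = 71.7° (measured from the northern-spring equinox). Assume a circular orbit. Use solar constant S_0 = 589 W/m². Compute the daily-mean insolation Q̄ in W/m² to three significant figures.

Solar declination: sin δ = sin ε · sin L_s = sin 25.19° × sin 71.7° = 0.40410, so δ = +23.834°.
cos h₀ = −tan(+3.4°) tan(+23.834°) = -0.0262, h₀ = 1.5970 rad.
Bracket: h₀ sin ϕ sin δ + cos ϕ cos δ sin h₀ = 1.5970×0.05931×0.40410 + 0.99824×0.91472×0.99966 = 0.038276 + 0.912800 = 0.951076.
Q̄ = (S_0/π) × [bracket] = (589/π) × 0.951076 = 178.3 W/m².

Q̄ ≈ 178 W/m²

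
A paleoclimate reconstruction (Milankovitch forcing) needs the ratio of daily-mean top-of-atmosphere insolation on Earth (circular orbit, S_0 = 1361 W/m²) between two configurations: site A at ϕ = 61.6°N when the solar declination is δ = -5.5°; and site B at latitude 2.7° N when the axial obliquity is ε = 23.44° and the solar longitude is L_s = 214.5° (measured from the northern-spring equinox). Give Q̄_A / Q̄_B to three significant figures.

Q̄_A / Q̄_B ≈ 0.364

— Configuration A (ϕ=+61.6°):
cos h₀ = −tan(+61.6°) tan(-5.500°) = 0.1781, h₀ = 1.3918 rad.
Bracket: h₀ sin ϕ sin δ + cos ϕ cos δ sin h₀ = 1.3918×0.87965×-0.09585 + 0.47562×0.99540×0.98402 = -0.117349 + 0.465867 = 0.348518.
Q̄ = (S_0/π) × [bracket] = (1361/π) × 0.348518 = 150.98 W/m².
— Configuration B (ϕ=+2.7°):
Solar declination: sin δ = sin ε · sin L_s = sin 23.44° × sin 214.5° = -0.22531, so δ = -13.021°.
cos h₀ = −tan(+2.7°) tan(-13.021°) = 0.0109, h₀ = 1.5599 rad.
Bracket: h₀ sin ϕ sin δ + cos ϕ cos δ sin h₀ = 1.5599×0.04711×-0.22531 + 0.99889×0.97429×0.99994 = -0.016557 + 0.973150 = 0.956593.
Q̄ = (S_0/π) × [bracket] = (1361/π) × 0.956593 = 414.41 W/m².
Ratio Q̄_A / Q̄_B = 150.98 / 414.41 = 0.3643.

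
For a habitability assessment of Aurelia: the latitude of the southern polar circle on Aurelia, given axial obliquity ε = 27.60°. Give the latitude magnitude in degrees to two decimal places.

62.40°

The polar circle is the lowest latitude that experiences at least one full rotation of continuous darkness at the northern-summer solstice; it lies at |φ| = 90° − ε = 90° − 27.60° = 62.40°.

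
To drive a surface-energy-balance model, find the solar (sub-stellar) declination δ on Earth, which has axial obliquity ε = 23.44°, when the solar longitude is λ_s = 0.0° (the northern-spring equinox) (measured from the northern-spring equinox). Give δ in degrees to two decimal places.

sin δ = sin ε · sin λ_s = sin 23.44° × sin 0.0° = 0.000000.
δ = arcsin(0.000000) = +0.00°.

δ = +0.00°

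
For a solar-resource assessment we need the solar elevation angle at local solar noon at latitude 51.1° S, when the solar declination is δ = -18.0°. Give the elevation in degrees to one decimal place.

At local noon the hour angle is zero, so the zenith angle equals |ϕ − δ| = |-51.1° − (-18.000°)| = 33.100°.
Elevation = 90° − 33.100° = 56.9°.

56.9°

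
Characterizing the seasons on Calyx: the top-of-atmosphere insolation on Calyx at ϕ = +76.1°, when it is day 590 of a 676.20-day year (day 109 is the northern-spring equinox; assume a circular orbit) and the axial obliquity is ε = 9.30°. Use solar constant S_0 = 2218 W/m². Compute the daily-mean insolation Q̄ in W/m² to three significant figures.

Solar longitude: L_s = 360° × (590 − 109)/676.20 = 256.078°.
sin δ = sin 9.30° × sin 256.078° = -0.15686, so δ = -9.024°.
cos h₀ = −tan(+76.1°) tan(-9.024°) = 0.6418, h₀ = 0.8740 rad.
Bracket: h₀ sin ϕ sin δ + cos ϕ cos δ sin h₀ = 0.8740×0.97072×-0.15686 + 0.24023×0.98762×0.76690 = -0.133081 + 0.181952 = 0.048871.
Q̄ = (S_0/π) × [bracket] = (2218/π) × 0.048871 = 34.50 W/m².

Q̄ ≈ 34.5 W/m²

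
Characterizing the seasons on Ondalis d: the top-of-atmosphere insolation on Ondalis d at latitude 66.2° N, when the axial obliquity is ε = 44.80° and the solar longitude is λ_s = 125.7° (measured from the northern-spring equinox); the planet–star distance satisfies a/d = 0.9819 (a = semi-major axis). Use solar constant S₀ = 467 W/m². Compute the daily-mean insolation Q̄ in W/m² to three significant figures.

Solar declination: sin δ = sin ε · sin λ_s = sin 44.80° × sin 125.7° = 0.57222, so δ = +34.905°.
cos H₀ = −tan(+66.2°) tan(+34.905°) = -1.5820 ≤ −1 ⇒ polar day, H₀ = π.
Bracket: H₀ sin φ sin δ + cos φ cos δ sin H₀ = 3.1416×0.91496×0.57222 + 0.40355×0.82010×0.00000 = 1.644811 + 0.000000 = 1.644811.
Inverse-square distance factor (a/d)² = 0.9819² = 0.964128.
Q̄ = (S₀/π) × 0.964128 × [bracket] = (467/π) × 0.964128 × 1.644811 = 235.7 W/m².

Q̄ ≈ 236 W/m²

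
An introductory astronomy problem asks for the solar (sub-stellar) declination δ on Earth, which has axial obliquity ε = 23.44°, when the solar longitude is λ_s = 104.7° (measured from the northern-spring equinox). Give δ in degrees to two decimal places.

δ = +22.63°

sin δ = sin ε · sin λ_s = sin 23.44° × sin 104.7° = 0.384768.
δ = arcsin(0.384768) = +22.63°.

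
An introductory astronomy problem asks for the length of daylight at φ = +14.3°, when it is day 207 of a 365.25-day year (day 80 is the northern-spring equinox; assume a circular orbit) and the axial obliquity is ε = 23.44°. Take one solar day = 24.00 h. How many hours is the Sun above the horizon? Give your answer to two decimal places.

Solar longitude: λ_s = 360° × (207 − 80)/365.25 = 125.175°.
sin δ = sin 23.44° × sin 125.175° = 0.32515, so δ = +18.975°.
cos H₀ = −tan φ · tan δ = −tan(+14.3°) × tan(+18.975°) = -0.0876, so H₀ = 1.6586 rad = 95.03°.
Daylight = 2H₀/(2π) × 24.00 h = (1.6586/π) × 24.00 = 12.67 h.

12.67 h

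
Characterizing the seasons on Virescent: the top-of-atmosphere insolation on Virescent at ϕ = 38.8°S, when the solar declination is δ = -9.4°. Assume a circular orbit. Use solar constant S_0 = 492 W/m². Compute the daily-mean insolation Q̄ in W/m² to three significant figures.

Q̄ ≈ 147 W/m²

cos h₀ = −tan(-38.8°) tan(-9.400°) = -0.1331, h₀ = 1.7043 rad.
Bracket: h₀ sin ϕ sin δ + cos ϕ cos δ sin h₀ = 1.7043×-0.62660×-0.16333 + 0.77934×0.98657×0.99110 = 0.174422 + 0.762030 = 0.936452.
Q̄ = (S_0/π) × [bracket] = (492/π) × 0.936452 = 146.7 W/m².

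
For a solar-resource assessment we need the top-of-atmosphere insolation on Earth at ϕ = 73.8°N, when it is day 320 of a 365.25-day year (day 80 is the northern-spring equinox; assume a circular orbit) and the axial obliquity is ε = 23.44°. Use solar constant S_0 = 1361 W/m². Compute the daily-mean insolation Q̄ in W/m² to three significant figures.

Solar longitude: L_s = 360° × (320 − 80)/365.25 = 236.550°.
sin δ = sin 23.44° × sin 236.550° = -0.33190, so δ = -19.384°.
cos h₀ = −tan(+73.8°) tan(-19.384°) = 1.2111 ≥ 1 ⇒ polar night, h₀ = 0 and Q̄ = 0.

Q̄ ≈ 0.00 W/m²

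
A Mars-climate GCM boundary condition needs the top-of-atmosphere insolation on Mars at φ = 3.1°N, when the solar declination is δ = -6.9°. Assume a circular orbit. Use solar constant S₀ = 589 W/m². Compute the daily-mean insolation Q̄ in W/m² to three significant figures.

cos H₀ = −tan(+3.1°) tan(-6.900°) = 0.0066, H₀ = 1.5642 rad.
Bracket: H₀ sin φ sin δ + cos φ cos δ sin H₀ = 1.5642×0.05408×-0.12014 + 0.99854×0.99276×0.99998 = -0.010163 + 0.991291 = 0.981128.
Q̄ = (S₀/π) × [bracket] = (589/π) × 0.981128 = 183.9 W/m².

Q̄ ≈ 184 W/m²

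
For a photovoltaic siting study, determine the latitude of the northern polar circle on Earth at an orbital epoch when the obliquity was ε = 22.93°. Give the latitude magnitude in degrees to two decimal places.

The polar circle is the lowest latitude that experiences at least one full rotation of continuous daylight at the northern-summer solstice; it lies at |φ| = 90° − ε = 90° − 22.93° = 67.07°.

67.07°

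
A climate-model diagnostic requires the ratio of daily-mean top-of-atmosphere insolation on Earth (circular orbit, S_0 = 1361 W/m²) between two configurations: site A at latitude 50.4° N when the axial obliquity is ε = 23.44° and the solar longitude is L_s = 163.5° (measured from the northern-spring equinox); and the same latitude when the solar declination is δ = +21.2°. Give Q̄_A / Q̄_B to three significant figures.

— Configuration A (ϕ=+50.4°):
Solar declination: sin δ = sin ε · sin L_s = sin 23.44° × sin 163.5° = 0.11298, so δ = +6.487°.
cos h₀ = −tan(+50.4°) tan(+6.487°) = -0.1374, h₀ = 1.7087 rad.
Bracket: h₀ sin ϕ sin δ + cos ϕ cos δ sin h₀ = 1.7087×0.77051×0.11298 + 0.63742×0.99360×0.99051 = 0.148746 + 0.627330 = 0.776076.
Q̄ = (S_0/π) × [bracket] = (1361/π) × 0.776076 = 336.21 W/m².
— Configuration B (ϕ=+50.4°):
cos h₀ = −tan(+50.4°) tan(+21.200°) = -0.4689, h₀ = 2.0588 rad.
Bracket: h₀ sin ϕ sin δ + cos ϕ cos δ sin h₀ = 2.0588×0.77051×0.36162 + 0.63742×0.93232×0.88327 = 0.573647 + 0.524909 = 1.098556.
Q̄ = (S_0/π) × [bracket] = (1361/π) × 1.098556 = 475.92 W/m².
Ratio Q̄_A / Q̄_B = 336.21 / 475.92 = 0.7064.

Q̄_A / Q̄_B ≈ 0.706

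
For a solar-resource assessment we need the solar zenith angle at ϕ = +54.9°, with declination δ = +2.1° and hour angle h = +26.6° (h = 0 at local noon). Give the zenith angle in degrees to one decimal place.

cos θ_z = sin ϕ sin δ + cos ϕ cos δ cos h = 0.029980 + 0.513798 = 0.543778.
θ_z = arccos(0.543778) = 57.1°.

θ_z = 57.1°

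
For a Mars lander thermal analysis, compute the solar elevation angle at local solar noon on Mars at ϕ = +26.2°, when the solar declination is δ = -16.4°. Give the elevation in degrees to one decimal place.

At local noon the hour angle is zero, so the zenith angle equals |ϕ − δ| = |+26.2° − (-16.400°)| = 42.600°.
Elevation = 90° − 42.600° = 47.4°.

47.4°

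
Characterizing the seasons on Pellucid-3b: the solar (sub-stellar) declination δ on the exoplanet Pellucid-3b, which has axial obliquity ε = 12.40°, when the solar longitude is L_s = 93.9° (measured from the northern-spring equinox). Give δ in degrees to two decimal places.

sin δ = sin ε · sin L_s = sin 12.40° × sin 93.9° = 0.214238.
δ = arcsin(0.214238) = +12.37°.

δ = +12.37°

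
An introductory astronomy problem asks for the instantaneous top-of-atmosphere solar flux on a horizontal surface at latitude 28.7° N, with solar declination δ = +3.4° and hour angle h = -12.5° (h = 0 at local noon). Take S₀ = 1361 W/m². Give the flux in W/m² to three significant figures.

cos θ_z = sin φ sin δ + cos φ cos δ cos h = 0.028480 + 0.854847 = 0.883327.
Flux = S₀ · cos θ_z = 1361 × 0.883327 = 1202 W/m².

1.20e+03 W/m²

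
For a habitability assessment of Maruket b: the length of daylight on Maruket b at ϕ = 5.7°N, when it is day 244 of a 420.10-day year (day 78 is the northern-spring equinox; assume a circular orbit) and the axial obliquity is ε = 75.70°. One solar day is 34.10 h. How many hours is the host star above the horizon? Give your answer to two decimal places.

17.85 h

Solar longitude: L_s = 360° × (244 − 78)/420.10 = 142.252°.
sin δ = sin 75.70° × sin 142.252° = 0.59322, so δ = +36.386°.
cos h₀ = −tan ϕ · tan δ = −tan(+5.7°) × tan(+36.386°) = -0.0736, so h₀ = 1.6444 rad = 94.22°.
Daylight = 2h₀/(2π) × 34.10 h = (1.6444/π) × 34.10 = 17.85 h.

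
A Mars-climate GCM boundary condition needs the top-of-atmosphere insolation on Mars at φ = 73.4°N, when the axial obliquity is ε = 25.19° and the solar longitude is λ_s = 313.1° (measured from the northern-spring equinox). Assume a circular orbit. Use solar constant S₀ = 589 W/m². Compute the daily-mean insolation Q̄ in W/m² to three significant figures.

Q̄ ≈ 0.00 W/m²

Solar declination: sin δ = sin ε · sin λ_s = sin 25.19° × sin 313.1° = -0.31077, so δ = -18.106°.
cos H₀ = −tan(+73.4°) tan(-18.106°) = 1.0968 ≥ 1 ⇒ polar night, H₀ = 0 and Q̄ = 0.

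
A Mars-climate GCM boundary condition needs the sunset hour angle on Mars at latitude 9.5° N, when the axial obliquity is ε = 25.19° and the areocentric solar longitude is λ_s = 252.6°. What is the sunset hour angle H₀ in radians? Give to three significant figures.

H₀ = 1.50 rad

sin δ = sin 25.19° × sin 252.6° = -0.40615, so δ = -23.963°.
cos H₀ = −tan φ · tan δ = −tan(+9.5°) × tan(-23.963°) = 0.0744, so H₀ = 1.4964 rad = 85.73°.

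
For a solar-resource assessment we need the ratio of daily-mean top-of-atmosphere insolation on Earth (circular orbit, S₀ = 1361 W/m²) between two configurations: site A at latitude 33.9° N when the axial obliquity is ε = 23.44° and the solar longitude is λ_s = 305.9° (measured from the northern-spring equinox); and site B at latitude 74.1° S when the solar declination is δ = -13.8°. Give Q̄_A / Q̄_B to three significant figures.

Q̄_A / Q̄_B ≈ 0.714

— Configuration A (φ=+33.9°):
Solar declination: sin δ = sin ε · sin λ_s = sin 23.44° × sin 305.9° = -0.32223, so δ = -18.798°.
cos H₀ = −tan(+33.9°) tan(-18.798°) = 0.2287, H₀ = 1.3400 rad.
Bracket: H₀ sin φ sin δ + cos φ cos δ sin H₀ = 1.3400×0.55775×-0.32223 + 0.83001×0.94666×0.97349 = -0.240830 + 0.764907 = 0.524077.
Q̄ = (S₀/π) × [bracket] = (1361/π) × 0.524077 = 227.04 W/m².
— Configuration B (φ=-74.1°):
cos H₀ = −tan(-74.1°) tan(-13.800°) = -0.8623, H₀ = 2.6105 rad.
Bracket: H₀ sin φ sin δ + cos φ cos δ sin H₀ = 2.6105×-0.96174×-0.23853 + 0.27396×0.97113×0.50645 = 0.598859 + 0.134741 = 0.733600.
Q̄ = (S₀/π) × [bracket] = (1361/π) × 0.733600 = 317.81 W/m².
Ratio Q̄_A / Q̄_B = 227.04 / 317.81 = 0.7144.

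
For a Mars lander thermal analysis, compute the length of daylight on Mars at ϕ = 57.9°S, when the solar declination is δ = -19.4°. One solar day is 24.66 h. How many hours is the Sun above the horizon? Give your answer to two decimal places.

17.01 h

cos h₀ = −tan ϕ · tan δ = −tan(-57.9°) × tan(-19.400°) = -0.5614, so h₀ = 2.1669 rad = 124.15°.
Daylight = 2h₀/(2π) × 24.66 h = (2.1669/π) × 24.66 = 17.01 h.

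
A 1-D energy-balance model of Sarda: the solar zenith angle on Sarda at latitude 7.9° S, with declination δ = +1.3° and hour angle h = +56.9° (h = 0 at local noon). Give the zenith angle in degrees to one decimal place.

cos θ_z = sin ϕ sin δ + cos ϕ cos δ cos h = -0.003118 + 0.540780 = 0.537662.
θ_z = arccos(0.537662) = 57.5°.

θ_z = 57.5°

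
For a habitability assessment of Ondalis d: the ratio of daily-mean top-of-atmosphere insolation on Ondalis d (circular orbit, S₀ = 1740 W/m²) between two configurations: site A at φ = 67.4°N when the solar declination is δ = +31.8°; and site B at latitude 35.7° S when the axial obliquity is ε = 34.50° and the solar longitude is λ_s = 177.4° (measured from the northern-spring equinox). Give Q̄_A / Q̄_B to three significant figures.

Q̄_A / Q̄_B ≈ 1.94

— Configuration A (φ=+67.4°):
cos H₀ = −tan(+67.4°) tan(+31.800°) = -1.4895 ≤ −1 ⇒ polar day, H₀ = π.
Bracket: H₀ sin φ sin δ + cos φ cos δ sin H₀ = 3.1416×0.92321×0.52696 + 0.38430×0.84989×0.00000 = 1.528372 + 0.000000 = 1.528372.
Q̄ = (S₀/π) × [bracket] = (1740/π) × 1.528372 = 846.50 W/m².
— Configuration B (φ=-35.7°):
Solar declination: sin δ = sin ε · sin λ_s = sin 34.50° × sin 177.4° = 0.02569, so δ = +1.472°.
cos H₀ = −tan(-35.7°) tan(+1.472°) = 0.0185, H₀ = 1.5523 rad.
Bracket: H₀ sin φ sin δ + cos φ cos δ sin H₀ = 1.5523×-0.58354×0.02569 + 0.81208×0.99967×0.99983 = -0.023271 + 0.811674 = 0.788403.
Q̄ = (S₀/π) × [bracket] = (1740/π) × 0.788403 = 436.66 W/m².
Ratio Q̄_A / Q̄_B = 846.50 / 436.66 = 1.939.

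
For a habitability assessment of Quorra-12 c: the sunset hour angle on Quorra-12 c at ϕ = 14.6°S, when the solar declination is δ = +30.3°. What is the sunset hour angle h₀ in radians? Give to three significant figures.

h₀ = 1.42 rad

cos h₀ = −tan ϕ · tan δ = −tan(-14.6°) × tan(+30.300°) = 0.1522, so h₀ = 1.4180 rad = 81.24°.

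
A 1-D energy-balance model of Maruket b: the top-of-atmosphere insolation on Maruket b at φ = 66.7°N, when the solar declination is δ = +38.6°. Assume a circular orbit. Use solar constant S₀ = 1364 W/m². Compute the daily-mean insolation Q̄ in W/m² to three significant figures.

cos H₀ = −tan(+66.7°) tan(+38.600°) = -1.8536 ≤ −1 ⇒ polar day, H₀ = π.
Bracket: H₀ sin φ sin δ + cos φ cos δ sin H₀ = 3.1416×0.91845×0.62388 + 0.39555×0.78152×0.00000 = 1.800145 + 0.000000 = 1.800145.
Q̄ = (S₀/π) × [bracket] = (1364/π) × 1.800145 = 781.6 W/m².

Q̄ ≈ 782 W/m²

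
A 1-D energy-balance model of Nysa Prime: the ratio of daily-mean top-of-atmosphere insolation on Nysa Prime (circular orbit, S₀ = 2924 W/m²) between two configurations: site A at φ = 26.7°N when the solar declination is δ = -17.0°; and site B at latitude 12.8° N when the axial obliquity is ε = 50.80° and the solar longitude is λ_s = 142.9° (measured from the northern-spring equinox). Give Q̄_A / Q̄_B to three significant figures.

Q̄_A / Q̄_B ≈ 0.638

— Configuration A (φ=+26.7°):
cos H₀ = −tan(+26.7°) tan(-17.000°) = 0.1538, H₀ = 1.4164 rad.
Bracket: H₀ sin φ sin δ + cos φ cos δ sin H₀ = 1.4164×0.44932×-0.29237 + 0.89337×0.95630×0.98811 = -0.186069 + 0.844172 = 0.658103.
Q̄ = (S₀/π) × [bracket] = (2924/π) × 0.658103 = 612.52 W/m².
— Configuration B (φ=+12.8°):
Solar declination: sin δ = sin ε · sin λ_s = sin 50.80° × sin 142.9° = 0.46745, so δ = +27.869°.
cos H₀ = −tan(+12.8°) tan(+27.869°) = -0.1201, H₀ = 1.6912 rad.
Bracket: H₀ sin φ sin δ + cos φ cos δ sin H₀ = 1.6912×0.22155×0.46745 + 0.97515×0.88402×0.99276 = 0.175147 + 0.855811 = 1.030958.
Q̄ = (S₀/π) × [bracket] = (2924/π) × 1.030958 = 959.55 W/m².
Ratio Q̄_A / Q̄_B = 612.52 / 959.55 = 0.6383.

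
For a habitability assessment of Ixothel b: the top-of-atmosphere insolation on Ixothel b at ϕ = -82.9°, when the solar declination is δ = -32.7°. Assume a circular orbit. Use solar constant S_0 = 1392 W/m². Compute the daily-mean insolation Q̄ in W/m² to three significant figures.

cos h₀ = −tan(-82.9°) tan(-32.700°) = -5.1542 ≤ −1 ⇒ polar day, h₀ = π.
Bracket: h₀ sin ϕ sin δ + cos ϕ cos δ sin h₀ = 3.1416×-0.99233×-0.54024 + 0.12360×0.84151×0.00000 = 1.684200 + 0.000000 = 1.684200.
Q̄ = (S_0/π) × [bracket] = (1392/π) × 1.684200 = 746.2 W/m².

Q̄ ≈ 746 W/m²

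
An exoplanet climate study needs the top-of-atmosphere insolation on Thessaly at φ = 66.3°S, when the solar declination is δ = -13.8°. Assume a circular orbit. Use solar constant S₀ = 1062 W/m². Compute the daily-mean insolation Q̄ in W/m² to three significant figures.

cos H₀ = −tan(-66.3°) tan(-13.800°) = -0.5595, H₀ = 2.1646 rad.
Bracket: H₀ sin φ sin δ + cos φ cos δ sin H₀ = 2.1646×-0.91566×-0.23853 + 0.40195×0.97113×0.82880 = 0.472775 + 0.323519 = 0.796294.
Q̄ = (S₀/π) × [bracket] = (1062/π) × 0.796294 = 269.2 W/m².

Q̄ ≈ 269 W/m²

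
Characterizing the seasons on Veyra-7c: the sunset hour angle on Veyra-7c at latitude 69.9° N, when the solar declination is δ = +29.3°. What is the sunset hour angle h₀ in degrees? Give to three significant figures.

Sunrise equation: cos h₀ = −tan ϕ · tan δ = -1.5335 ≤ −1, so the host star never sets (polar day) and h₀ = π.

h₀ = 180°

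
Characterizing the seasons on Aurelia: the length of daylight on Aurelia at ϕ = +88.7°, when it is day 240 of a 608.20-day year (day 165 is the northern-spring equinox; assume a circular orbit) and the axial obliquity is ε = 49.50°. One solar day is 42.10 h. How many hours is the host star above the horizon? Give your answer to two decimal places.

42.10 h

Solar longitude: L_s = 360° × (240 − 165)/608.20 = 44.393°.
sin δ = sin 49.50° × sin 44.393° = 0.53196, so δ = +32.138°.
Sunrise equation: cos h₀ = −tan ϕ · tan δ = -27.6837 ≤ −1, so the host star never sets (polar day) and h₀ = π.
Daylight = 2h₀/(2π) × 42.10 h = (3.1416/π) × 42.10 = 42.10 h.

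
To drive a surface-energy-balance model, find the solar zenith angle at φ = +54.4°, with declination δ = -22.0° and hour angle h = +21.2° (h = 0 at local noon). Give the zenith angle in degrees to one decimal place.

θ_z = 78.5°

cos θ_z = sin φ sin δ + cos φ cos δ cos h = -0.304593 + 0.503208 = 0.198615.
θ_z = arccos(0.198615) = 78.5°.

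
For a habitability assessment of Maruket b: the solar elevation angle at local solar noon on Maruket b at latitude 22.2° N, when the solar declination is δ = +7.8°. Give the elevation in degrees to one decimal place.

At local noon the hour angle is zero, so the zenith angle equals |φ − δ| = |+22.2° − (+7.800°)| = 14.400°.
Elevation = 90° − 14.400° = 75.6°.

75.6°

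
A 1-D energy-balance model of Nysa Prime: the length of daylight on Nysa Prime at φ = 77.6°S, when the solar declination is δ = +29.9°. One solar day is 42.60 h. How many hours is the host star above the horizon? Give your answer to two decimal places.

0.00 h

cos H₀ = −tan φ · tan δ = 2.6154 ≥ 1, so the host star never rises (polar night) and H₀ = 0.
Daylight = 2H₀/(2π) × 42.60 h = (0.0000/π) × 42.60 = 0.00 h.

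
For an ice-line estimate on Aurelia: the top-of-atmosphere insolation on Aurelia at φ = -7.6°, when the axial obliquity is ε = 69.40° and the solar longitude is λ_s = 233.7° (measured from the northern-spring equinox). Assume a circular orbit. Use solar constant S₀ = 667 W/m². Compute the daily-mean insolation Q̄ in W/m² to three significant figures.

Q̄ ≈ 173 W/m²

Solar declination: sin δ = sin ε · sin λ_s = sin 69.40° × sin 233.7° = -0.75440, so δ = -48.973°.
cos H₀ = −tan(-7.6°) tan(-48.973°) = -0.1533, H₀ = 1.7247 rad.
Bracket: H₀ sin φ sin δ + cos φ cos δ sin H₀ = 1.7247×-0.13226×-0.75440 + 0.99122×0.65642×0.98817 = 0.172085 + 0.642959 = 0.815044.
Q̄ = (S₀/π) × [bracket] = (667/π) × 0.815044 = 173.0 W/m².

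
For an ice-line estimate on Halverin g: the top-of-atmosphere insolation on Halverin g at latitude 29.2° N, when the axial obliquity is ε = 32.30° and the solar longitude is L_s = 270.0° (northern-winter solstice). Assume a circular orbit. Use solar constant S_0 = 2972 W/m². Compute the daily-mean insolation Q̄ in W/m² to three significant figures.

Q̄ ≈ 355 W/m²

Solar declination: sin δ = sin ε · sin L_s = sin 32.30° × sin 270.0° = -0.53435, so δ = -32.300°.
cos h₀ = −tan(+29.2°) tan(-32.300°) = 0.3533, h₀ = 1.2097 rad.
Bracket: h₀ sin ϕ sin δ + cos ϕ cos δ sin h₀ = 1.2097×0.48786×-0.53435 + 0.87292×0.84526×0.93551 = -0.315354 + 0.690261 = 0.374907.
Q̄ = (S_0/π) × [bracket] = (2972/π) × 0.374907 = 354.7 W/m².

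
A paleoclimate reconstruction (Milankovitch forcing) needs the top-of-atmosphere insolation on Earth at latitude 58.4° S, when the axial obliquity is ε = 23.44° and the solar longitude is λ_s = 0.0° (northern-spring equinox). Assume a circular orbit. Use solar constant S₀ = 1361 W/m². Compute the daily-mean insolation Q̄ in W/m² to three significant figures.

Q̄ ≈ 227 W/m²

Solar declination: sin δ = sin ε · sin λ_s = sin 23.44° × sin 0.0° = 0.00000, so δ = +0.000°.
cos H₀ = −tan(-58.4°) tan(+0.000°) = 0.0000, H₀ = 1.5708 rad.
Bracket: H₀ sin φ sin δ + cos φ cos δ sin H₀ = 1.5708×-0.85173×0.00000 + 0.52399×1.00000×1.00000 = -0.000000 + 0.523990 = 0.523990.
Q̄ = (S₀/π) × [bracket] = (1361/π) × 0.523990 = 227.0 W/m².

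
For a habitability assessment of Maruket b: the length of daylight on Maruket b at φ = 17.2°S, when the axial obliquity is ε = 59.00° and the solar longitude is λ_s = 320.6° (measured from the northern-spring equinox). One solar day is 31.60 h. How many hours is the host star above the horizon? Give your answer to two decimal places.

17.83 h

Solar declination: sin δ = sin ε · sin λ_s = sin 59.00° × sin 320.6° = -0.54407, so δ = -32.961°.
cos H₀ = −tan φ · tan δ = −tan(-17.2°) × tan(-32.961°) = -0.2007, so H₀ = 1.7729 rad = 101.58°.
Daylight = 2H₀/(2π) × 31.60 h = (1.7729/π) × 31.60 = 17.83 h.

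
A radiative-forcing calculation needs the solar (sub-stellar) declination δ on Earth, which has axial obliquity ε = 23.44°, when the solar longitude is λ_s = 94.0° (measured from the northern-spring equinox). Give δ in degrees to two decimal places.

sin δ = sin ε · sin λ_s = sin 23.44° × sin 94.0° = 0.396820.
δ = arcsin(0.396820) = +23.38°.

δ = +23.38°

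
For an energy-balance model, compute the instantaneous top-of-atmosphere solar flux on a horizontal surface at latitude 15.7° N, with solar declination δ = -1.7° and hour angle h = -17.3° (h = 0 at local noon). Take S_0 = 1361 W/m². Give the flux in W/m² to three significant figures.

1.24e+03 W/m²

cos θ_z = sin ϕ sin δ + cos ϕ cos δ cos h = -0.008028 + 0.918736 = 0.910708.
Flux = S_0 · cos θ_z = 1361 × 0.910708 = 1239 W/m².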